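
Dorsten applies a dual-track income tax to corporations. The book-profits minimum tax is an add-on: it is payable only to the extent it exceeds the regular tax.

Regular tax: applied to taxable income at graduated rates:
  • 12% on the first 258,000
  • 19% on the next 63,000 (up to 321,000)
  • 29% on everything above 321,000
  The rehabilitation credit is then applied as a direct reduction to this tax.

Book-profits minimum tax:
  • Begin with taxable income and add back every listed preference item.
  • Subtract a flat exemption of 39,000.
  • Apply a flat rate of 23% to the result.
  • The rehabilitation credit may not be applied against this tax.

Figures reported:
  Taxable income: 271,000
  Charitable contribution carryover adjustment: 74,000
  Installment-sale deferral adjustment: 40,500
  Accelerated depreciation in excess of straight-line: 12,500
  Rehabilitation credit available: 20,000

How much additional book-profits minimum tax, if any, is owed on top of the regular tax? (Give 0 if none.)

Regular tax:
  258,000 × 12% = 30,960
  13,000 × 19% = 2,470
  → 33,430
  Less rehabilitation credit 20,000 → 13,430

Book-profits minimum tax:
  Adjusted income: 271,000 + 74,000 + 40,500 + 12,500 = 398,000
  Less exemption 39,000 → base 359,000
  359,000 × 23% = 82,570

Excess of book-profits minimum tax over regular tax: 82,570 − 13,430 = 69,140.

69,140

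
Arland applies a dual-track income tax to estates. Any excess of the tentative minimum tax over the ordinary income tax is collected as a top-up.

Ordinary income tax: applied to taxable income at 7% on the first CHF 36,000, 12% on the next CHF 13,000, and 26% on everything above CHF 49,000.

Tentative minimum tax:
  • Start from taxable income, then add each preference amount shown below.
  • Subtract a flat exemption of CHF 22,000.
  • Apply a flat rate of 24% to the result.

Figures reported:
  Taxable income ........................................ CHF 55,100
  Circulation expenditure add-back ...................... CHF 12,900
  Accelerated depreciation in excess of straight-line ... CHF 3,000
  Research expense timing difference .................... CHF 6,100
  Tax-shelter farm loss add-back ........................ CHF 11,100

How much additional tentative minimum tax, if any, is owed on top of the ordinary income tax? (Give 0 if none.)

CHF 10,222

Tentative minimum tax:
  Adjusted income: CHF 55,100 + CHF 12,900 + CHF 3,000 + CHF 6,100 + CHF 11,100 = CHF 88,200
  Less exemption CHF 22,000 → base CHF 66,200
  CHF 66,200 × 24% = CHF 15,888

Ordinary income tax:
  CHF 36,000 × 7% = CHF 2,520
  CHF 13,000 × 12% = CHF 1,560
  CHF 6,100 × 26% = CHF 1,586
  → CHF 5,666

Excess of tentative minimum tax over ordinary income tax: CHF 15,888 − CHF 5,666 = CHF 10,222.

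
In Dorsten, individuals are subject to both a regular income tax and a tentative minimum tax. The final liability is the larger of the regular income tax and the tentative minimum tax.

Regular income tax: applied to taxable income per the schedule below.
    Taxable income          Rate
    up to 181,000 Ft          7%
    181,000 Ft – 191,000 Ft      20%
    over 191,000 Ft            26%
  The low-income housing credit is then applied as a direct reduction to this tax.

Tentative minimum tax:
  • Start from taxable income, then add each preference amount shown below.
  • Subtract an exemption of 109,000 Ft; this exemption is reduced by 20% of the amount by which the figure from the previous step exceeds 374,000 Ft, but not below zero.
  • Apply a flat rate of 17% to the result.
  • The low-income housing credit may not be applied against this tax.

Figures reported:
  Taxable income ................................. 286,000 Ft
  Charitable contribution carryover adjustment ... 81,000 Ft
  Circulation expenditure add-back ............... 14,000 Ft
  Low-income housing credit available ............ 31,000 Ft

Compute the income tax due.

Tentative minimum tax:
  Adjusted income: 286,000 Ft + 81,000 Ft + 14,000 Ft = 381,000 Ft
  Exemption: 109,000 Ft − 20% × (381,000 Ft − 374,000 Ft) = 109,000 Ft − 1,400 Ft = 107,600 Ft
  Base: 381,000 Ft − 107,600 Ft = 273,400 Ft
  273,400 Ft × 17% = 46,478 Ft

Regular income tax:
  181,000 Ft × 7% = 12,670 Ft
  10,000 Ft × 20% = 2,000 Ft
  95,000 Ft × 26% = 24,700 Ft
  → 39,370 Ft
  Less low-income housing credit 31,000 Ft → 8,370 Ft

46,478 Ft > 8,370 Ft, so the tentative minimum tax is the binding amount.

46,478 Ft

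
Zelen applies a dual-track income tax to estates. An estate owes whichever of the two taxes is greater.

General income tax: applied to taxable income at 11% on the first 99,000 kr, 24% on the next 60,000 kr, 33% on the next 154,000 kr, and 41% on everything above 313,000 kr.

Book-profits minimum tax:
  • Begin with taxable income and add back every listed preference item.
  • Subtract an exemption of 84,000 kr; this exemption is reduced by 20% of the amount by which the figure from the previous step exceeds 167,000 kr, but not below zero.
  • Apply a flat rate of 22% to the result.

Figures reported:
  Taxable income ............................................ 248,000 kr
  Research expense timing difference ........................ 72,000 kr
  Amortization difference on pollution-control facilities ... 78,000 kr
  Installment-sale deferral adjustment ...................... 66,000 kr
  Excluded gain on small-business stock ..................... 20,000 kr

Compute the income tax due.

General income tax:
  99,000 kr × 11% = 10,890 kr
  60,000 kr × 24% = 14,400 kr
  89,000 kr × 33% = 29,370 kr
  → 54,660 kr

Book-profits minimum tax:
  Adjusted income: 248,000 kr + 72,000 kr + 78,000 kr + 66,000 kr + 20,000 kr = 484,000 kr
  Exemption: 84,000 kr − 20% × (484,000 kr − 167,000 kr) = 84,000 kr − 63,400 kr = 20,600 kr
  Base: 484,000 kr − 20,600 kr = 463,400 kr
  463,400 kr × 22% = 101,948 kr

101,948 kr > 54,660 kr, so the book-profits minimum tax is the binding amount.

101,948 kr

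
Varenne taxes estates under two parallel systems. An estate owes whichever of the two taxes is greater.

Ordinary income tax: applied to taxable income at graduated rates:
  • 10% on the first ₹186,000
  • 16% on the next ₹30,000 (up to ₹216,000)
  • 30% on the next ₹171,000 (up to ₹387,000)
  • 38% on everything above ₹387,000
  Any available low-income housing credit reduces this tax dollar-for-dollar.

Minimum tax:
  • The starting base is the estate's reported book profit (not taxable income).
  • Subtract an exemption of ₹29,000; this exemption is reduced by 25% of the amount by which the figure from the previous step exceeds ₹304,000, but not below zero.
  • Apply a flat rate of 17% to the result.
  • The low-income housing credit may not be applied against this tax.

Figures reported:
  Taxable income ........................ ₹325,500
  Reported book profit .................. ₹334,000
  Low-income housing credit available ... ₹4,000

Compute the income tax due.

₹53,125

Ordinary income tax:
  ₹186,000 × 10% = ₹18,600
  ₹30,000 × 16% = ₹4,800
  ₹109,500 × 30% = ₹32,850
  → ₹56,250
  Less low-income housing credit ₹4,000 → ₹52,250

Minimum tax:
  Base (reported book profit): ₹334,000
  Exemption: ₹29,000 − 25% × (₹334,000 − ₹304,000) = ₹29,000 − ₹7,500 = ₹21,500
  Base: ₹334,000 − ₹21,500 = ₹312,500
  ₹312,500 × 17% = ₹53,125

₹53,125 > ₹52,250, so the minimum tax is the binding amount.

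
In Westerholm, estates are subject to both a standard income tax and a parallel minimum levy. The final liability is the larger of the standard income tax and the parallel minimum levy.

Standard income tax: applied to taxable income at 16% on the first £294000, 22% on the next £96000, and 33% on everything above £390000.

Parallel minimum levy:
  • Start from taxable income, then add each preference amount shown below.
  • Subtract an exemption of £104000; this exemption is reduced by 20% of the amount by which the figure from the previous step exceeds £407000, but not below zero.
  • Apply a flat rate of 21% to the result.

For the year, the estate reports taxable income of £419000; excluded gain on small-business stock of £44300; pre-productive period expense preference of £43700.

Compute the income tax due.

Standard income tax:
  £294000 × 16% = £47040
  £96000 × 22% = £21120
  £29000 × 33% = £9570
  → £77730

Parallel minimum levy:
  Adjusted income: £419000 + £44300 + £43700 = £507000
  Exemption: £104000 − 20% × (£507000 − £407000) = £104000 − £20000 = £84000
  Base: £507000 − £84000 = £423000
  £423000 × 21% = £88830

£88830 > £77730, so the parallel minimum levy is the binding amount.

£88830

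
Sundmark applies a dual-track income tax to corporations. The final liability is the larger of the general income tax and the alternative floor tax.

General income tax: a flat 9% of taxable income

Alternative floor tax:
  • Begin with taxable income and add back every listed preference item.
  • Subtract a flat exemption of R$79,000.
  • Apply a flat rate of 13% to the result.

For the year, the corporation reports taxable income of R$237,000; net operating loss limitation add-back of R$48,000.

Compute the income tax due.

R$26,780

Alternative floor tax:
  Adjusted income: R$237,000 + R$48,000 = R$285,000
  Less exemption R$79,000 → base R$206,000
  R$206,000 × 13% = R$26,780

General income tax:
  R$237,000 × 9% = R$21,330

R$26,780 > R$21,330, so the alternative floor tax is the binding amount.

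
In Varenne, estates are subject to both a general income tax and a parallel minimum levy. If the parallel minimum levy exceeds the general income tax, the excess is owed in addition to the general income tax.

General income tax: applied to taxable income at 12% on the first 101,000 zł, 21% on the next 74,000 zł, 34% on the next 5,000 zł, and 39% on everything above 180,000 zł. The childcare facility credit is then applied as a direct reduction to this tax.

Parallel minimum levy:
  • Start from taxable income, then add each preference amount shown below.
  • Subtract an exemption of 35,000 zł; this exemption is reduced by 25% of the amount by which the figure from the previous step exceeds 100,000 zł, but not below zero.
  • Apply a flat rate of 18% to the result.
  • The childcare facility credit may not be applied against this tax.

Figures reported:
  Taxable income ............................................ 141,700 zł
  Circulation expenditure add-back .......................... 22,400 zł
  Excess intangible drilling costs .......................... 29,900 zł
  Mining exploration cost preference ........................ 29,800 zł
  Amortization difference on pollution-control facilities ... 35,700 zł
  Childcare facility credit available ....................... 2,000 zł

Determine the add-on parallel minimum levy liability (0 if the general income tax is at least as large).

Parallel minimum levy:
  Adjusted income: 141,700 zł + 22,400 zł + 29,900 zł + 29,800 zł + 35,700 zł = 259,500 zł
  Exemption: 25% × (259,500 zł − 100,000 zł) = 39,875 zł ≥ 35,000 zł, so the exemption is fully phased out
  Base: 259,500 zł − 0 zł = 259,500 zł
  259,500 zł × 18% = 46,710 zł

General income tax:
  101,000 zł × 12% = 12,120 zł
  40,700 zł × 21% = 8,547 zł
  → 20,667 zł
  Less childcare facility credit 2,000 zł → 18,667 zł

Excess of parallel minimum levy over general income tax: 46,710 zł − 18,667 zł = 28,043 zł.

28,043 zł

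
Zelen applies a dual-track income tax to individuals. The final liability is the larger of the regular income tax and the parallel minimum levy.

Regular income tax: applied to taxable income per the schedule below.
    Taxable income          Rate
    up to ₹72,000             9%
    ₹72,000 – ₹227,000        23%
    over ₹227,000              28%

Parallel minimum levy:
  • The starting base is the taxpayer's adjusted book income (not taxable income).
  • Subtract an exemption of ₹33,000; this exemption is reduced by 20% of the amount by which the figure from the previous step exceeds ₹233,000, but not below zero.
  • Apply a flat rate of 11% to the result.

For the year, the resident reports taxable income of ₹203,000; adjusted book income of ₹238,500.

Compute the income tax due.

Regular income tax:
  ₹72,000 × 9% = ₹6,480
  ₹131,000 × 23% = ₹30,130
  → ₹36,610

Parallel minimum levy:
  Base (adjusted book income): ₹238,500
  Exemption: ₹33,000 − 20% × (₹238,500 − ₹233,000) = ₹33,000 − ₹1,100 = ₹31,900
  Base: ₹238,500 − ₹31,900 = ₹206,600
  ₹206,600 × 11% = ₹22,726

₹36,610 > ₹22,726, so the regular income tax governs.

₹36,610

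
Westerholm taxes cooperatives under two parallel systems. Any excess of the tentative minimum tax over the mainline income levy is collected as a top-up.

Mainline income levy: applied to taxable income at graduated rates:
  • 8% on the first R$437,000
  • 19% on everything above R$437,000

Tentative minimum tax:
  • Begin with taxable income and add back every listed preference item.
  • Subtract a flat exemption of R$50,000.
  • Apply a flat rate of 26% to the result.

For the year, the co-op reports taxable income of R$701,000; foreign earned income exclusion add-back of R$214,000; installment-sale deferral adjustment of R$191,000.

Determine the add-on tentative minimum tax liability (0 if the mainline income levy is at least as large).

Mainline income levy:
  R$437,000 × 8% = R$34,960
  R$264,000 × 19% = R$50,160
  → R$85,120

Tentative minimum tax:
  Adjusted income: R$701,000 + R$214,000 + R$191,000 = R$1,106,000
  Less exemption R$50,000 → base R$1,056,000
  R$1,056,000 × 26% = R$274,560

Excess of tentative minimum tax over mainline income levy: R$274,560 − R$85,120 = R$189,440.

R$189,440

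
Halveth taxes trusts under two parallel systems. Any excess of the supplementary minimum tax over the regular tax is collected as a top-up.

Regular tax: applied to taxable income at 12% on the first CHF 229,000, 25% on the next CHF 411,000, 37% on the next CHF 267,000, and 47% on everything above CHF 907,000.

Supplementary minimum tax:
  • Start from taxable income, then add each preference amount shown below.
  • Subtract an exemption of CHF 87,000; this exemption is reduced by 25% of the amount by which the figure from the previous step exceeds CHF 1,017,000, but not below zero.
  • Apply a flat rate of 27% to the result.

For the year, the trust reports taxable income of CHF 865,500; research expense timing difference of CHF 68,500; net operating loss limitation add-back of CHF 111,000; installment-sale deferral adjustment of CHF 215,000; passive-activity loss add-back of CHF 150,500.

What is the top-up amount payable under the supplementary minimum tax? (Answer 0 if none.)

CHF 167,170

Supplementary minimum tax:
  Adjusted income: CHF 865,500 + CHF 68,500 + CHF 111,000 + CHF 215,000 + CHF 150,500 = CHF 1,410,500
  Exemption: 25% × (CHF 1,410,500 − CHF 1,017,000) = CHF 98,375 ≥ CHF 87,000, so the exemption is fully phased out
  Base: CHF 1,410,500 − CHF 0 = CHF 1,410,500
  CHF 1,410,500 × 27% = CHF 380,835

Regular tax:
  CHF 229,000 × 12% = CHF 27,480
  CHF 411,000 × 25% = CHF 102,750
  CHF 225,500 × 37% = CHF 83,435
  → CHF 213,665

Excess of supplementary minimum tax over regular tax: CHF 380,835 − CHF 213,665 = CHF 167,170.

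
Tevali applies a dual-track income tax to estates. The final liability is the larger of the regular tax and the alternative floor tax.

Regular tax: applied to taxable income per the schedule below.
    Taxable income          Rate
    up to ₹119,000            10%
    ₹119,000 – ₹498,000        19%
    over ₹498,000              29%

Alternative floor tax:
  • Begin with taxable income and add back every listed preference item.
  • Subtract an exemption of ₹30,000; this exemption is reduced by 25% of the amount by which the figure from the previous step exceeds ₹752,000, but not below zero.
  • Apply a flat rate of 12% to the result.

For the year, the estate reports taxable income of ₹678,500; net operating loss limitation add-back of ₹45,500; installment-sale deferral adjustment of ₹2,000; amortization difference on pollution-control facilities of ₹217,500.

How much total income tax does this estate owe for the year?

Regular tax:
  ₹119,000 × 10% = ₹11,900
  ₹379,000 × 19% = ₹72,010
  ₹180,500 × 29% = ₹52,345
  → ₹136,255

Alternative floor tax:
  Adjusted income: ₹678,500 + ₹45,500 + ₹2,000 + ₹217,500 = ₹943,500
  Exemption: 25% × (₹943,500 − ₹752,000) = ₹47,875 ≥ ₹30,000, so the exemption is fully phased out
  Base: ₹943,500 − ₹0 = ₹943,500
  ₹943,500 × 12% = ₹113,220

₹136,255 > ₹113,220, so the regular tax governs.

₹136,255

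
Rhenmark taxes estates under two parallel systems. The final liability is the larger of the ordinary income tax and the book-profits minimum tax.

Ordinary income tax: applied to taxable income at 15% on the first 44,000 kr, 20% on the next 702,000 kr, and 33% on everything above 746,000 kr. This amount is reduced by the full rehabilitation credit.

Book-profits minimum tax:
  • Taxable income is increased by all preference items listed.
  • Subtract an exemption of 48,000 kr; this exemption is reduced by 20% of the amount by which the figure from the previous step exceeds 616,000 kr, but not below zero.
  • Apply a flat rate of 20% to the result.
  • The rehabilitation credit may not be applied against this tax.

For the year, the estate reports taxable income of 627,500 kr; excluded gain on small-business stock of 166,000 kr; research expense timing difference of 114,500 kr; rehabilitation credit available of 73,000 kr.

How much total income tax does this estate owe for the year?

Book-profits minimum tax:
  Adjusted income: 627,500 kr + 166,000 kr + 114,500 kr = 908,000 kr
  Exemption: 20% × (908,000 kr − 616,000 kr) = 58,400 kr ≥ 48,000 kr, so the exemption is fully phased out
  Base: 908,000 kr − 0 kr = 908,000 kr
  908,000 kr × 20% = 181,600 kr

Ordinary income tax:
  44,000 kr × 15% = 6,600 kr
  583,500 kr × 20% = 116,700 kr
  → 123,300 kr
  Less rehabilitation credit 73,000 kr → 50,300 kr

181,600 kr > 50,300 kr, so the book-profits minimum tax is the binding amount.

181,600 kr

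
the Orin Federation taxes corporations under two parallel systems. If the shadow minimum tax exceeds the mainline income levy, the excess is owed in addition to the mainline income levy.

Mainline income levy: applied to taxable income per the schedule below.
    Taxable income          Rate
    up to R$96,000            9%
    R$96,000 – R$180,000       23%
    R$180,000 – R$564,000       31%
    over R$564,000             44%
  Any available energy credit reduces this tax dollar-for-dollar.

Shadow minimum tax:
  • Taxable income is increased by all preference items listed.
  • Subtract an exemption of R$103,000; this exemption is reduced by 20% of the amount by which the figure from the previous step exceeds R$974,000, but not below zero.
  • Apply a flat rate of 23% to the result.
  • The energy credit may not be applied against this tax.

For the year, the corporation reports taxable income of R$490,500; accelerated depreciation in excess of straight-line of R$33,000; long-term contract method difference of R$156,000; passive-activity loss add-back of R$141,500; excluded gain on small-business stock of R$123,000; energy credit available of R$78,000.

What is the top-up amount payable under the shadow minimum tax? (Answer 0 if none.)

R$147,215

Mainline income levy:
  R$96,000 × 9% = R$8,640
  R$84,000 × 23% = R$19,320
  R$310,500 × 31% = R$96,255
  → R$124,215
  Less energy credit R$78,000 → R$46,215

Shadow minimum tax:
  Adjusted income: R$490,500 + R$33,000 + R$156,000 + R$141,500 + R$123,000 = R$944,000
  Exemption: R$944,000 ≤ R$974,000, so full R$103,000 applies
  Base: R$944,000 − R$103,000 = R$841,000
  R$841,000 × 23% = R$193,430

Excess of shadow minimum tax over mainline income levy: R$193,430 − R$46,215 = R$147,215.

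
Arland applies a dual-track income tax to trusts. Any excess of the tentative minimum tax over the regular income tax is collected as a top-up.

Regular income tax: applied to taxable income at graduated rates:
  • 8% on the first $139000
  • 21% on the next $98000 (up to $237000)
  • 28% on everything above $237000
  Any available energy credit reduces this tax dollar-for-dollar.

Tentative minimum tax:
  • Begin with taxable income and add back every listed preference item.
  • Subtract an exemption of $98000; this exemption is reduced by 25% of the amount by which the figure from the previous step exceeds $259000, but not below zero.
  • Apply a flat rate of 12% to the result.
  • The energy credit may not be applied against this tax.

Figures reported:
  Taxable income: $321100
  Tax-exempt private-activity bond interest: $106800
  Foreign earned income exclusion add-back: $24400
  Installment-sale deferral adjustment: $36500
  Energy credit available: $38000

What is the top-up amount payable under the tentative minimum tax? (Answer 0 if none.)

Tentative minimum tax:
  Adjusted income: $321100 + $106800 + $24400 + $36500 = $488800
  Exemption: $98000 − 25% × ($488800 − $259000) = $98000 − $57450 = $40550
  Base: $488800 − $40550 = $448250
  $448250 × 12% = $53790

Regular income tax:
  $139000 × 8% = $11120
  $98000 × 21% = $20580
  $84100 × 28% = $23548
  → $55248
  Less energy credit $38000 → $17248

Excess of tentative minimum tax over regular income tax: $53790 − $17248 = $36542.

$36542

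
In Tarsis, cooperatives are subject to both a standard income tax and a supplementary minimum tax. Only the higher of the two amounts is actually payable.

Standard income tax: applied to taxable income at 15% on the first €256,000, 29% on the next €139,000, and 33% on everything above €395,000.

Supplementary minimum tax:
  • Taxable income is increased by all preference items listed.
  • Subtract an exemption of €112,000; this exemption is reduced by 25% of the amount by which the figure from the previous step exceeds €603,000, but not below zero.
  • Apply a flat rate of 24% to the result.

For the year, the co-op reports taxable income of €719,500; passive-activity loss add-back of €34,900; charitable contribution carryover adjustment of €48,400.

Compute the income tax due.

€185,795

Supplementary minimum tax:
  Adjusted income: €719,500 + €34,900 + €48,400 = €802,800
  Exemption: €112,000 − 25% × (€802,800 − €603,000) = €112,000 − €49,950 = €62,050
  Base: €802,800 − €62,050 = €740,750
  €740,750 × 24% = €177,780

Standard income tax:
  €256,000 × 15% = €38,400
  €139,000 × 29% = €40,310
  €324,500 × 33% = €107,085
  → €185,795

€185,795 > €177,780, so the standard income tax governs.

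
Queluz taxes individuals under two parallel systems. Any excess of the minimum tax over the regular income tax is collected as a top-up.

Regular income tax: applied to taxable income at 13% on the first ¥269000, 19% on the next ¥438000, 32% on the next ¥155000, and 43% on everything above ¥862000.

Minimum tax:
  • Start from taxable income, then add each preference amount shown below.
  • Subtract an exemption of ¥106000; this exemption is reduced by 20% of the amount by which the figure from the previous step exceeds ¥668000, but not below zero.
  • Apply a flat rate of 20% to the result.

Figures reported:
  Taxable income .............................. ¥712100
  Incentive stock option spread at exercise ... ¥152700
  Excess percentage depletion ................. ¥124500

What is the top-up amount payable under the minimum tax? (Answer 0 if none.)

¥69690

Regular income tax:
  ¥269000 × 13% = ¥34970
  ¥438000 × 19% = ¥83220
  ¥5100 × 32% = ¥1632
  → ¥119822

Minimum tax:
  Adjusted income: ¥712100 + ¥152700 + ¥124500 = ¥989300
  Exemption: ¥106000 − 20% × (¥989300 − ¥668000) = ¥106000 − ¥64260 = ¥41740
  Base: ¥989300 − ¥41740 = ¥947560
  ¥947560 × 20% = ¥189512

Excess of minimum tax over regular income tax: ¥189512 − ¥119822 = ¥69690.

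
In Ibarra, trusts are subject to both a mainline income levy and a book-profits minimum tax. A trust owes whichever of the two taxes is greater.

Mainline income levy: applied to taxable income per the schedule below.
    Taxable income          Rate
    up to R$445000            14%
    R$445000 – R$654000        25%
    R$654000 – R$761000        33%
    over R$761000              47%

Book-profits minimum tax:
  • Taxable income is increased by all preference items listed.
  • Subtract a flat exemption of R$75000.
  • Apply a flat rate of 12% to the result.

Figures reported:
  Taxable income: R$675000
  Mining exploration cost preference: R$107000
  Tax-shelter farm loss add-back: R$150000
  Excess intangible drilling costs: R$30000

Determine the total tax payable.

R$121480

Book-profits minimum tax:
  Adjusted income: R$675000 + R$107000 + R$150000 + R$30000 = R$962000
  Less exemption R$75000 → base R$887000
  R$887000 × 12% = R$106440

Mainline income levy:
  R$445000 × 14% = R$62300
  R$209000 × 25% = R$52250
  R$21000 × 33% = R$6930
  → R$121480

R$121480 > R$106440, so the mainline income levy governs.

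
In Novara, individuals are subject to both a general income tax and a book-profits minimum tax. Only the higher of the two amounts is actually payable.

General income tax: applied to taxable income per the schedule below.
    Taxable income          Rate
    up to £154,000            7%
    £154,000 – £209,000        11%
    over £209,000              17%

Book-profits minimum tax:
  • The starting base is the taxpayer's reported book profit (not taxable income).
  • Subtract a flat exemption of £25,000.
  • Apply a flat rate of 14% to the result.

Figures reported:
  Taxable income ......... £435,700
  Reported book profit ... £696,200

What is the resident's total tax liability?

General income tax:
  £154,000 × 7% = £10,780
  £55,000 × 11% = £6,050
  £226,700 × 17% = £38,539
  → £55,369

Book-profits minimum tax:
  Base (reported book profit): £696,200
  Less exemption £25,000 → base £671,200
  £671,200 × 14% = £93,968

£93,968 > £55,369, so the book-profits minimum tax is the binding amount.

£93,968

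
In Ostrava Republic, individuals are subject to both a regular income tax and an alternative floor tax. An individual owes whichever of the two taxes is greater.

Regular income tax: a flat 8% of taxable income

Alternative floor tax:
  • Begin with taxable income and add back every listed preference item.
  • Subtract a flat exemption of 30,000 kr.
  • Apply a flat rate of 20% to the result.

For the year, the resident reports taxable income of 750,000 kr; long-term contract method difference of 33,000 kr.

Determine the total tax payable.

Alternative floor tax:
  Adjusted income: 750,000 kr + 33,000 kr = 783,000 kr
  Less exemption 30,000 kr → base 753,000 kr
  753,000 kr × 20% = 150,600 kr

Regular income tax:
  750,000 kr × 8% = 60,000 kr

150,600 kr > 60,000 kr, so the alternative floor tax is the binding amount.

150,600 kr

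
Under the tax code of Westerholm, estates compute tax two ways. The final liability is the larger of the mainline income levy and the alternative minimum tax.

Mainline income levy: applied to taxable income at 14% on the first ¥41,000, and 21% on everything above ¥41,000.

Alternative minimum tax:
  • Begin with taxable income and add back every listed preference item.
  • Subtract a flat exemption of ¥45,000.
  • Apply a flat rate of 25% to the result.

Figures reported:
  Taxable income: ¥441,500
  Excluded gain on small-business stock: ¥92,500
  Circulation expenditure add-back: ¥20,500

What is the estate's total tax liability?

Alternative minimum tax:
  Adjusted income: ¥441,500 + ¥92,500 + ¥20,500 = ¥554,500
  Less exemption ¥45,000 → base ¥509,500
  ¥509,500 × 25% = ¥127,375

Mainline income levy:
  ¥41,000 × 14% = ¥5,740
  ¥400,500 × 21% = ¥84,105
  → ¥89,845

¥127,375 > ¥89,845, so the alternative minimum tax is the binding amount.

¥127,375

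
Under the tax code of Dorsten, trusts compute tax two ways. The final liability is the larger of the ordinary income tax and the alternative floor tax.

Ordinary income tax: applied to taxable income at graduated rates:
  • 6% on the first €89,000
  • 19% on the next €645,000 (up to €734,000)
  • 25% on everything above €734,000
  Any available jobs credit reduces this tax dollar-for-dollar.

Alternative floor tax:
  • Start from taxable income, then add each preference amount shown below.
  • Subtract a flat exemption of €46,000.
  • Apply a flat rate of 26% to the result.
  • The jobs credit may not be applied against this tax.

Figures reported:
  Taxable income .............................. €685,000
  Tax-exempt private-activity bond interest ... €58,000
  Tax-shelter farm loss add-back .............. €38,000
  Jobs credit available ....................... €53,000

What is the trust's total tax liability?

€191,100

Ordinary income tax:
  €89,000 × 6% = €5,340
  €596,000 × 19% = €113,240
  → €118,580
  Less jobs credit €53,000 → €65,580

Alternative floor tax:
  Adjusted income: €685,000 + €58,000 + €38,000 = €781,000
  Less exemption €46,000 → base €735,000
  €735,000 × 26% = €191,100

€191,100 > €65,580, so the alternative floor tax is the binding amount.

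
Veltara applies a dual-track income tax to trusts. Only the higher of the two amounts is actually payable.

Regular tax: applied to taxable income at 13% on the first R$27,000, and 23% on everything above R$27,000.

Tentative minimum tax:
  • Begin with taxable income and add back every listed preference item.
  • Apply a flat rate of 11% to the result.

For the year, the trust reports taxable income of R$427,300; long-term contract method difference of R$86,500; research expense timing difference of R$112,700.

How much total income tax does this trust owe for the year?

Tentative minimum tax:
  Adjusted income: R$427,300 + R$86,500 + R$112,700 = R$626,500
  R$626,500 × 11% = R$68,915

Regular tax:
  R$27,000 × 13% = R$3,510
  R$400,300 × 23% = R$92,069
  → R$95,579

R$95,579 > R$68,915, so the regular tax governs.

R$95,579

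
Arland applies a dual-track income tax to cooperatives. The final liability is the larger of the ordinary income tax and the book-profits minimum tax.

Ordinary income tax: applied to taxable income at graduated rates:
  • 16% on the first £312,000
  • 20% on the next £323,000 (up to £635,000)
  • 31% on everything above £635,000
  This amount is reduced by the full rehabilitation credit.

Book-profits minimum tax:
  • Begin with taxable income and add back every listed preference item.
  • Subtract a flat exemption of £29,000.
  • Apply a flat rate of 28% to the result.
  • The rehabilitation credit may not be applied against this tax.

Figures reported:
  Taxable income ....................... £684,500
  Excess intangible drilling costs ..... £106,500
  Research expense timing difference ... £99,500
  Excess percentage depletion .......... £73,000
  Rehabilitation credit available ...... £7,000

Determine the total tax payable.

Ordinary income tax:
  £312,000 × 16% = £49,920
  £323,000 × 20% = £64,600
  £49,500 × 31% = £15,345
  → £129,865
  Less rehabilitation credit £7,000 → £122,865

Book-profits minimum tax:
  Adjusted income: £684,500 + £106,500 + £99,500 + £73,000 = £963,500
  Less exemption £29,000 → base £934,500
  £934,500 × 28% = £261,660

£261,660 > £122,865, so the book-profits minimum tax is the binding amount.

£261,660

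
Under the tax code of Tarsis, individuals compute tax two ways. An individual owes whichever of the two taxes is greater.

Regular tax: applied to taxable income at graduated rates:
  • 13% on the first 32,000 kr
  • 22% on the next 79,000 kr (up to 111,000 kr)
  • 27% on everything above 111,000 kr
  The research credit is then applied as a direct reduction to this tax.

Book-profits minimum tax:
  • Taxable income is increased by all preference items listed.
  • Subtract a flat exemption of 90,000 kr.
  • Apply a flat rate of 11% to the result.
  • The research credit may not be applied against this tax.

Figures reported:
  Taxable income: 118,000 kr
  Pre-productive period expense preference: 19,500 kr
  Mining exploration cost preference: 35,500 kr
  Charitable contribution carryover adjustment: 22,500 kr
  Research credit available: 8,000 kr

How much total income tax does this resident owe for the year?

15,430 kr

Regular tax:
  32,000 kr × 13% = 4,160 kr
  79,000 kr × 22% = 17,380 kr
  7,000 kr × 27% = 1,890 kr
  → 23,430 kr
  Less research credit 8,000 kr → 15,430 kr

Book-profits minimum tax:
  Adjusted income: 118,000 kr + 19,500 kr + 35,500 kr + 22,500 kr = 195,500 kr
  Less exemption 90,000 kr → base 105,500 kr
  105,500 kr × 11% = 11,605 kr

15,430 kr > 11,605 kr, so the regular tax governs.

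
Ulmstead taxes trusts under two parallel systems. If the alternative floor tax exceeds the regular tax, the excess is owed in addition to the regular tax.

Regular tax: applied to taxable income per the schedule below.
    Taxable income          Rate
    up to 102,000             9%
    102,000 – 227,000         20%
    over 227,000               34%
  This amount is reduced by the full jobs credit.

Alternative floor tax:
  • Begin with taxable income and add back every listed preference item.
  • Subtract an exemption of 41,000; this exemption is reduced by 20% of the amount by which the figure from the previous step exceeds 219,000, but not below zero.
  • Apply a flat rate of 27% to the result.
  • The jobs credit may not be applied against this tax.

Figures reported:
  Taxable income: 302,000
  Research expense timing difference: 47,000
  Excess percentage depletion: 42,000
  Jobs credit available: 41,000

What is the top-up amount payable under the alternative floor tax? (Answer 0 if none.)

85,108

Alternative floor tax:
  Adjusted income: 302,000 + 47,000 + 42,000 = 391,000
  Exemption: 41,000 − 20% × (391,000 − 219,000) = 41,000 − 34,400 = 6,600
  Base: 391,000 − 6,600 = 384,400
  384,400 × 27% = 103,788

Regular tax:
  102,000 × 9% = 9,180
  125,000 × 20% = 25,000
  75,000 × 34% = 25,500
  → 59,680
  Less jobs credit 41,000 → 18,680

Excess of alternative floor tax over regular tax: 103,788 − 18,680 = 85,108.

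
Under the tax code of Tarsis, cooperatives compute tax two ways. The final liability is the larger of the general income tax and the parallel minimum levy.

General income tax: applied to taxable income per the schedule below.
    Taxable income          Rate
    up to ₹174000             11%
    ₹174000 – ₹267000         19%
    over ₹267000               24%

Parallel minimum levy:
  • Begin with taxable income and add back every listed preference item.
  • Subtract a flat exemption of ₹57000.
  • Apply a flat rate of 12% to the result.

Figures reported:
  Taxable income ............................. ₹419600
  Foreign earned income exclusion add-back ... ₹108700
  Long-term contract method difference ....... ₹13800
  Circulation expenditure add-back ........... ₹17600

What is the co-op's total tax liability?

Parallel minimum levy:
  Adjusted income: ₹419600 + ₹108700 + ₹13800 + ₹17600 = ₹559700
  Less exemption ₹57000 → base ₹502700
  ₹502700 × 12% = ₹60324

General income tax:
  ₹174000 × 11% = ₹19140
  ₹93000 × 19% = ₹17670
  ₹152600 × 24% = ₹36624
  → ₹73434

₹73434 > ₹60324, so the general income tax governs.

₹73434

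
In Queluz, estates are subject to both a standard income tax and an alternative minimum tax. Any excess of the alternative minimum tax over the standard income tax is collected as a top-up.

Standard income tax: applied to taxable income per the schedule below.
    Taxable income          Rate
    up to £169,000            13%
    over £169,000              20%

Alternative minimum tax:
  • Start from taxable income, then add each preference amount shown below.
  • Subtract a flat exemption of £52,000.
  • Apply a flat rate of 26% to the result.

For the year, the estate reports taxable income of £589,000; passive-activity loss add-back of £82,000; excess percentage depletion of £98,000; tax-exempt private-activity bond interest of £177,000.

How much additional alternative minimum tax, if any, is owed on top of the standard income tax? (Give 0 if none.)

£126,470

Alternative minimum tax:
  Adjusted income: £589,000 + £82,000 + £98,000 + £177,000 = £946,000
  Less exemption £52,000 → base £894,000
  £894,000 × 26% = £232,440

Standard income tax:
  £169,000 × 13% = £21,970
  £420,000 × 20% = £84,000
  → £105,970

Excess of alternative minimum tax over standard income tax: £232,440 − £105,970 = £126,470.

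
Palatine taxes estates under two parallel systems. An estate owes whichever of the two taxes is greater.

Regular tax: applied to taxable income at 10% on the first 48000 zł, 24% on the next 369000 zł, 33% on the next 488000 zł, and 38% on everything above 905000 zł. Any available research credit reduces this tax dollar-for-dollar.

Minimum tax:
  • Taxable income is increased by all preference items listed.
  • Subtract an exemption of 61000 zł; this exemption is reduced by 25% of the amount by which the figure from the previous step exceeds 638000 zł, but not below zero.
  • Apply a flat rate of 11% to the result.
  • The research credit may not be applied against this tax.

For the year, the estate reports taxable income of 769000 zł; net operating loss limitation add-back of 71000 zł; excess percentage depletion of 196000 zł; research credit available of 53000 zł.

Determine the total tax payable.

Regular tax:
  48000 zł × 10% = 4800 zł
  369000 zł × 24% = 88560 zł
  352000 zł × 33% = 116160 zł
  → 209520 zł
  Less research credit 53000 zł → 156520 zł

Minimum tax:
  Adjusted income: 769000 zł + 71000 zł + 196000 zł = 1036000 zł
  Exemption: 25% × (1036000 zł − 638000 zł) = 99500 zł ≥ 61000 zł, so the exemption is fully phased out
  Base: 1036000 zł − 0 zł = 1036000 zł
  1036000 zł × 11% = 113960 zł

156520 zł > 113960 zł, so the regular tax governs.

156520 zł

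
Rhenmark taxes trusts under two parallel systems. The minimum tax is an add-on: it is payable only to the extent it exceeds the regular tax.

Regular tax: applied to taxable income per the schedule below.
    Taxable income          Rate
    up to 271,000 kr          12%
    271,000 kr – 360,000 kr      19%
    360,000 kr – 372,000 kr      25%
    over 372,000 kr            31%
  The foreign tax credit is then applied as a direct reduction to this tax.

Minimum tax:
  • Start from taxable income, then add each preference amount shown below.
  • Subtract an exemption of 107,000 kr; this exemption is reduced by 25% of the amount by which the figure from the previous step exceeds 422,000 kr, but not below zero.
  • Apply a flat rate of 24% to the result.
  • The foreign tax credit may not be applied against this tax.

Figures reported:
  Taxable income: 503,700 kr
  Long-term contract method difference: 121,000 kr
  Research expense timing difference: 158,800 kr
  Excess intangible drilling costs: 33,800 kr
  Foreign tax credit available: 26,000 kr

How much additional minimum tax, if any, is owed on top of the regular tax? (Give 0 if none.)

126,933 kr

Minimum tax:
  Adjusted income: 503,700 kr + 121,000 kr + 158,800 kr + 33,800 kr = 817,300 kr
  Exemption: 107,000 kr − 25% × (817,300 kr − 422,000 kr) = 107,000 kr − 98,825 kr = 8,175 kr
  Base: 817,300 kr − 8,175 kr = 809,125 kr
  809,125 kr × 24% = 194,190 kr

Regular tax:
  271,000 kr × 12% = 32,520 kr
  89,000 kr × 19% = 16,910 kr
  12,000 kr × 25% = 3,000 kr
  131,700 kr × 31% = 40,827 kr
  → 93,257 kr
  Less foreign tax credit 26,000 kr → 67,257 kr

Excess of minimum tax over regular tax: 194,190 kr − 67,257 kr = 126,933 kr.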